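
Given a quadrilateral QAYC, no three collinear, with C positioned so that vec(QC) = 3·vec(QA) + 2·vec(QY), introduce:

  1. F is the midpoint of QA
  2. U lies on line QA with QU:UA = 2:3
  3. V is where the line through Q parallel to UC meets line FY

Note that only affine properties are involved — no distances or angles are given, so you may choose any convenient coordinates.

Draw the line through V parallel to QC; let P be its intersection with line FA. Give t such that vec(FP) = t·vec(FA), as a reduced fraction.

Set Q = (0, 0), A = (1, 0), Y = (0, 1), C = (3, 2); any affine frame gives the same invariant.
1. F is the midpoint of QA ⇒ F = (1/2, 0)
2. U lies on line QA with QU:UA = 2:3 ⇒ U = (2/5, 0)
3. V is where the line through Q parallel to UC meets line FY ⇒ V = (13/36, 5/18)
through V parallel to QC: direction (3, 2); meets FA at P = (-1/18, 0)
P = F + t·(A−F) with t = -10/9

t = -10/9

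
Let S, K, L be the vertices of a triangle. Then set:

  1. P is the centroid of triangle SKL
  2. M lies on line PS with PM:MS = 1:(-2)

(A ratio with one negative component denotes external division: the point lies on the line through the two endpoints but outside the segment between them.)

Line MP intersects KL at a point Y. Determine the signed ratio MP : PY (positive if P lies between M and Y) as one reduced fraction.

Assign S = (0, 0), K = (1, 0), L = (0, 1) — the answer is frame-independent, so this choice is without loss of generality.
1. P is the centroid of triangle SKL ⇒ P = (1/3, 1/3)
2. M lies on line PS with PM:MS = 1:(-2) ⇒ M = (2/3, 2/3)
line MP meets KL at Y = (1/2, 1/2)
P = M + t·(Y−M) with t = 2, so MP:PY = 2:-1

MP:PY = -2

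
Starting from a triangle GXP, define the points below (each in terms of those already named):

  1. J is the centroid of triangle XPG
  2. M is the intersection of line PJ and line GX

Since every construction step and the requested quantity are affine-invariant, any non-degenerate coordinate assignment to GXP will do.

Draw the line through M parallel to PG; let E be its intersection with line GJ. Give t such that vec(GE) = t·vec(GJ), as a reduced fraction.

t = 3/2

Set G = (0, 0), X = (1, 0), P = (0, 1); any affine frame gives the same invariant.
1. J is the centroid of triangle XPG ⇒ J = (1/3, 1/3)
2. M is the intersection of line PJ and line GX ⇒ M = (1/2, 0)
through M parallel to PG: direction (0, -1); meets GJ at E = (1/2, 1/2)
E = G + t·(J−G) with t = 3/2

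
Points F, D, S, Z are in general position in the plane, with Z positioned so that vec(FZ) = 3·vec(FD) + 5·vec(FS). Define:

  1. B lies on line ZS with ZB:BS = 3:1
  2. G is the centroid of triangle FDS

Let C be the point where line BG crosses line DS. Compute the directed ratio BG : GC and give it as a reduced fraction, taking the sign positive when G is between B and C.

BG:GC = -25/4

Set F = (0, 0), D = (1, 0), S = (0, 1), Z = (3, 5); any affine frame gives the same invariant.
1. B lies on line ZS with ZB:BS = 3:1 ⇒ B = (3/4, 2)
2. G is the centroid of triangle FDS ⇒ G = (1/3, 1/3)
line BG meets DS at C = (2/5, 3/5)
G = B + t·(C−B) with t = 25/21, so BG:GC = 25/21:-4/21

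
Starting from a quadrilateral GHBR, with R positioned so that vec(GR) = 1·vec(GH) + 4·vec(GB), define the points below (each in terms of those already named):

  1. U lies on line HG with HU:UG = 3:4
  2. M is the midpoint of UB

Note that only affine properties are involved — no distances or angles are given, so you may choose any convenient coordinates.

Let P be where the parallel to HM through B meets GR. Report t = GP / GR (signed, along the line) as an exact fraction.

t = 10/47

Choose coordinates G = (0, 0), H = (1, 0), B = (0, 1), R = (1, 4).
1. U lies on line HG with HU:UG = 3:4 ⇒ U = (4/7, 0)
2. M is the midpoint of UB ⇒ M = (2/7, 1/2)
through B parallel to HM: direction (-5/7, 1/2); meets GR at P = (10/47, 40/47)
P = G + t·(R−G) with t = 10/47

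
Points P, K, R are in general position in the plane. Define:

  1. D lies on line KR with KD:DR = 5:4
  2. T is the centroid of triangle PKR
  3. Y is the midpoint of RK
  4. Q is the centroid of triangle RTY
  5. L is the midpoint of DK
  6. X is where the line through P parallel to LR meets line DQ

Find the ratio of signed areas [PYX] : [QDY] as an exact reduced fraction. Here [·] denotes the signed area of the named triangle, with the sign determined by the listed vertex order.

[PYX]:[QDY] = -171

Work in coordinates with P = (0, 0), K = (1, 0), R = (0, 1).
1. D lies on line KR with KD:DR = 5:4 ⇒ D = (4/9, 5/9)
2. T is the centroid of triangle PKR ⇒ T = (1/3, 1/3)
3. Y is the midpoint of RK ⇒ Y = (1/2, 1/2)
4. Q is the centroid of triangle RTY ⇒ Q = (5/18, 11/18)
5. L is the midpoint of DK ⇒ L = (13/18, 5/18)
6. X is where the line through P parallel to LR meets line DQ ⇒ X = (-19/18, 19/18)
2·[PYX] = 19/18, 2·[QDY] = -1/162
[PYX]:[QDY] = 19/18:-1/162 = -171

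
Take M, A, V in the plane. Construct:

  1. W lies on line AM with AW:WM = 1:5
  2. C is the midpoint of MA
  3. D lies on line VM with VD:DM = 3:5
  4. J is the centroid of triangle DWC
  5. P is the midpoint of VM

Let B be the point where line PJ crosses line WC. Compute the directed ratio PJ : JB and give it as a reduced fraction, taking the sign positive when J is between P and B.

PJ:JB = 7/5

Work in coordinates with M = (0, 0), A = (1, 0), V = (0, 1).
1. W lies on line AM with AW:WM = 1:5 ⇒ W = (5/6, 0)
2. C is the midpoint of MA ⇒ C = (1/2, 0)
3. D lies on line VM with VD:DM = 3:5 ⇒ D = (0, 5/8)
4. J is the centroid of triangle DWC ⇒ J = (4/9, 5/24)
5. P is the midpoint of VM ⇒ P = (0, 1/2)
line PJ meets WC at B = (16/21, 0)
J = P + t·(B−P) with t = 7/12, so PJ:JB = 7/12:5/12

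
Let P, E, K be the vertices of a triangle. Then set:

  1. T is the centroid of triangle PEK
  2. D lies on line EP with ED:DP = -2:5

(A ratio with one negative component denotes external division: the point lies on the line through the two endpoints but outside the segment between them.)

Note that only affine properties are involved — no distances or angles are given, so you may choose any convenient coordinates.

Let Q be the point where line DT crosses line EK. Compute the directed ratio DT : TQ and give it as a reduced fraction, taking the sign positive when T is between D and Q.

DT:TQ = -3

Choose coordinates P = (0, 0), E = (1, 0), K = (0, 1).
1. T is the centroid of triangle PEK ⇒ T = (1/3, 1/3)
2. D lies on line EP with ED:DP = -2:5 ⇒ D = (5/3, 0)
line DT meets EK at Q = (7/9, 2/9)
T = D + t·(Q−D) with t = 3/2, so DT:TQ = 3/2:-1/2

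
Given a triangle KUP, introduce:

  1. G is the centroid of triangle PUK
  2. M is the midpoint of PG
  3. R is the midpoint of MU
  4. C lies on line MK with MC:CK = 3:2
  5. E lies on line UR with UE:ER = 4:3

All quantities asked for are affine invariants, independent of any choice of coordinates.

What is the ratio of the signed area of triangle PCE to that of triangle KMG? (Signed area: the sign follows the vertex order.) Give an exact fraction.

[PCE]:[KMG] = -106/35

Choose coordinates K = (0, 0), U = (1, 0), P = (0, 1).
1. G is the centroid of triangle PUK ⇒ G = (1/3, 1/3)
2. M is the midpoint of PG ⇒ M = (1/6, 2/3)
3. R is the midpoint of MU ⇒ R = (7/12, 1/3)
4. C lies on line MK with MC:CK = 3:2 ⇒ C = (1/15, 4/15)
5. E lies on line UR with UE:ER = 4:3 ⇒ E = (16/21, 4/21)
2·[PCE] = 53/105, 2·[KMG] = -1/6
[PCE]:[KMG] = 53/105:-1/6 = -106/35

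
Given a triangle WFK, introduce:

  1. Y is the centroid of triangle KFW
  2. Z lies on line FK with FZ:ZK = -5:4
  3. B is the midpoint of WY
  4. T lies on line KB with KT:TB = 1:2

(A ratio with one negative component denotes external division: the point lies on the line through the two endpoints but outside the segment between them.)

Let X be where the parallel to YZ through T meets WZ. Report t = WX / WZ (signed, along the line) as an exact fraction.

t = 61/54

Work in coordinates with W = (0, 0), F = (1, 0), K = (0, 1).
1. Y is the centroid of triangle KFW ⇒ Y = (1/3, 1/3)
2. Z lies on line FK with FZ:ZK = -5:4 ⇒ Z = (-4, 5)
3. B is the midpoint of WY ⇒ B = (1/6, 1/6)
4. T lies on line KB with KT:TB = 1:2 ⇒ T = (1/18, 13/18)
through T parallel to YZ: direction (-13/3, 14/3); meets WZ at X = (-122/27, 305/54)
X = W + t·(Z−W) with t = 61/54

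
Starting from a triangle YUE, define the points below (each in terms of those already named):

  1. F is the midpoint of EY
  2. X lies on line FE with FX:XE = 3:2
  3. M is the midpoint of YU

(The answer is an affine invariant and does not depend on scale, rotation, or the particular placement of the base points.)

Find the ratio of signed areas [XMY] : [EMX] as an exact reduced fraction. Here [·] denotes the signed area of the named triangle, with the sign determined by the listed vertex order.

[XMY]:[EMX] = 4

Choose coordinates Y = (0, 0), U = (1, 0), E = (0, 1).
1. F is the midpoint of EY ⇒ F = (0, 1/2)
2. X lies on line FE with FX:XE = 3:2 ⇒ X = (0, 4/5)
3. M is the midpoint of YU ⇒ M = (1/2, 0)
2·[XMY] = -2/5, 2·[EMX] = -1/10
[XMY]:[EMX] = -2/5:-1/10 = 4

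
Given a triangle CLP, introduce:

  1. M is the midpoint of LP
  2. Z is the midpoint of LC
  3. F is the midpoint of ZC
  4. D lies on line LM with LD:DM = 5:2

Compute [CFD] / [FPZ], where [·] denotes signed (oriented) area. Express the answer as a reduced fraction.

Assign C = (0, 0), L = (1, 0), P = (0, 1) — the answer is frame-independent, so this choice is without loss of generality.
1. M is the midpoint of LP ⇒ M = (1/2, 1/2)
2. Z is the midpoint of LC ⇒ Z = (1/2, 0)
3. F is the midpoint of ZC ⇒ F = (1/4, 0)
4. D lies on line LM with LD:DM = 5:2 ⇒ D = (9/14, 5/14)
2·[CFD] = 5/56, 2·[FPZ] = -1/4
[CFD]:[FPZ] = 5/56:-1/4 = -5/14

[CFD]:[FPZ] = -5/14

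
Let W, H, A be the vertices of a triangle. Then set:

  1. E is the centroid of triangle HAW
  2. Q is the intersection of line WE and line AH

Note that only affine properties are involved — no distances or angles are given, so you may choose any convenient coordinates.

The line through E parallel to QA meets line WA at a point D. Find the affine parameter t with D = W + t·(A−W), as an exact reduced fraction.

t = 2/3

Assign W = (0, 0), H = (1, 0), A = (0, 1) — the answer is frame-independent, so this choice is without loss of generality.
1. E is the centroid of triangle HAW ⇒ E = (1/3, 1/3)
2. Q is the intersection of line WE and line AH ⇒ Q = (1/2, 1/2)
through E parallel to QA: direction (-1/2, 1/2); meets WA at D = (0, 2/3)
D = W + t·(A−W) with t = 2/3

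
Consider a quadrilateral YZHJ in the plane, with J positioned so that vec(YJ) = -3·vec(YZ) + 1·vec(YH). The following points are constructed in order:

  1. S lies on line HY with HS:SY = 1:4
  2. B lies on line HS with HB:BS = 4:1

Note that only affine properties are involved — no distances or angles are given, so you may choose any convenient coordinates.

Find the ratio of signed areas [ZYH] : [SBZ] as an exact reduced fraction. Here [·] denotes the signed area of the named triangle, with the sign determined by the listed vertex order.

Set Y = (0, 0), Z = (1, 0), H = (0, 1), J = (-3, 1); any affine frame gives the same invariant.
1. S lies on line HY with HS:SY = 1:4 ⇒ S = (0, 4/5)
2. B lies on line HS with HB:BS = 4:1 ⇒ B = (0, 21/25)
2·[ZYH] = -1, 2·[SBZ] = -1/25
[ZYH]:[SBZ] = -1:-1/25 = 25

[ZYH]:[SBZ] = 25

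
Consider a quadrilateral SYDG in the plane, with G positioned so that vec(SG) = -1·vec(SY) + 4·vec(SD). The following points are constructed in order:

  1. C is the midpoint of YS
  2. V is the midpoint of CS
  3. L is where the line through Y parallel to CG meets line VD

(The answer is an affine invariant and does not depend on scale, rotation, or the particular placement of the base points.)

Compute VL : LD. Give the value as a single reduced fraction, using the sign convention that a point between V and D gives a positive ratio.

Choose coordinates S = (0, 0), Y = (1, 0), D = (0, 1), G = (-1, 4).
1. C is the midpoint of YS ⇒ C = (1/2, 0)
2. V is the midpoint of CS ⇒ V = (1/4, 0)
3. L is where the line through Y parallel to CG meets line VD ⇒ L = (-5/4, 6)
L = V + t·(D−V) with t = 6, so VL:LD = t:(1−t) = 6:-5

VL:LD = -6/5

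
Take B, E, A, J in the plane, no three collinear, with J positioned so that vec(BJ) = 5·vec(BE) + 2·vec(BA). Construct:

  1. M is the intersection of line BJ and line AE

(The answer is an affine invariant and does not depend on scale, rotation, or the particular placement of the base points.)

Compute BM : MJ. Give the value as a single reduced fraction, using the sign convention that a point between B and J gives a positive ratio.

BM:MJ = 1/6

Choose coordinates B = (0, 0), E = (1, 0), A = (0, 1), J = (5, 2).
1. M is the intersection of line BJ and line AE ⇒ M = (5/7, 2/7)
M = B + t·(J−B) with t = 1/7, so BM:MJ = t:(1−t) = 1/7:6/7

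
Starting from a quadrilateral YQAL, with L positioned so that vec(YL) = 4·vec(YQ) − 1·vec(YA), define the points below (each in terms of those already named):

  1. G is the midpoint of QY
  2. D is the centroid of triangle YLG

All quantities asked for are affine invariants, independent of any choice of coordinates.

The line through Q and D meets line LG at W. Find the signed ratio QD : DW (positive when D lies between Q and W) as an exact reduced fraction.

QD:DW = -4

Choose coordinates Y = (0, 0), Q = (1, 0), A = (0, 1), L = (4, -1).
1. G is the midpoint of QY ⇒ G = (1/2, 0)
2. D is the centroid of triangle YLG ⇒ D = (3/2, -1/3)
line QD meets LG at W = (11/8, -1/4)
D = Q + t·(W−Q) with t = 4/3, so QD:DW = 4/3:-1/3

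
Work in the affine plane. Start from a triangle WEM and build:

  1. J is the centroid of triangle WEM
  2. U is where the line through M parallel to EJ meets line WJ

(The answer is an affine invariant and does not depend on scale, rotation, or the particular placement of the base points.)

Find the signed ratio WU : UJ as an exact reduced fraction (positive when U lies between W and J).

Choose coordinates W = (0, 0), E = (1, 0), M = (0, 1).
1. J is the centroid of triangle WEM ⇒ J = (1/3, 1/3)
2. U is where the line through M parallel to EJ meets line WJ ⇒ U = (2/3, 2/3)
U = W + t·(J−W) with t = 2, so WU:UJ = t:(1−t) = 2:-1

WU:UJ = -2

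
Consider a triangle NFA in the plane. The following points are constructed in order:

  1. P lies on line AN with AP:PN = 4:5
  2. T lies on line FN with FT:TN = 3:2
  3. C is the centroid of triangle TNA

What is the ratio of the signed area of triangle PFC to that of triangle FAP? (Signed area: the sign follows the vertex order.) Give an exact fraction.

[PFC]:[FAP] = -1/3

Work in coordinates with N = (0, 0), F = (1, 0), A = (0, 1).
1. P lies on line AN with AP:PN = 4:5 ⇒ P = (0, 5/9)
2. T lies on line FN with FT:TN = 3:2 ⇒ T = (2/5, 0)
3. C is the centroid of triangle TNA ⇒ C = (2/15, 1/3)
2·[PFC] = -4/27, 2·[FAP] = 4/9
[PFC]:[FAP] = -4/27:4/9 = -1/3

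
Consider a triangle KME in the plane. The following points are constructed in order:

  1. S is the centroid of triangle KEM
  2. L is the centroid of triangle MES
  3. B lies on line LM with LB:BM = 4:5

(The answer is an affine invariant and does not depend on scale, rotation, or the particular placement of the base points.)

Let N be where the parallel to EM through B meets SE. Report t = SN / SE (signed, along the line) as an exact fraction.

Set K = (0, 0), M = (1, 0), E = (0, 1); any affine frame gives the same invariant.
1. S is the centroid of triangle KEM ⇒ S = (1/3, 1/3)
2. L is the centroid of triangle MES ⇒ L = (4/9, 4/9)
3. B lies on line LM with LB:BM = 4:5 ⇒ B = (56/81, 20/81)
through B parallel to EM: direction (1, -1); meets SE at N = (5/81, 71/81)
N = S + t·(E−S) with t = 22/27

t = 22/27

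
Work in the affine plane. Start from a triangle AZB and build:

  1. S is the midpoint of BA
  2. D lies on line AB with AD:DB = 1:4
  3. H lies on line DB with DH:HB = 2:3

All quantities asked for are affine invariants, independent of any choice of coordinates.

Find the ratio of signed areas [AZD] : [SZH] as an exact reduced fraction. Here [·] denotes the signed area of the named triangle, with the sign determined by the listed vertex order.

[AZD]:[SZH] = 10

Assign A = (0, 0), Z = (1, 0), B = (0, 1) — the answer is frame-independent, so this choice is without loss of generality.
1. S is the midpoint of BA ⇒ S = (0, 1/2)
2. D lies on line AB with AD:DB = 1:4 ⇒ D = (0, 1/5)
3. H lies on line DB with DH:HB = 2:3 ⇒ H = (0, 13/25)
2·[AZD] = 1/5, 2·[SZH] = 1/50
[AZD]:[SZH] = 1/5:1/50 = 10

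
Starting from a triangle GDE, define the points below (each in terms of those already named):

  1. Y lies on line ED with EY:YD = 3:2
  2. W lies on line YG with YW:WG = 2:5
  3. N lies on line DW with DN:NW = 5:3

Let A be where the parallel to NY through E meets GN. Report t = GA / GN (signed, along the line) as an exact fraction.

Assign G = (0, 0), D = (1, 0), E = (0, 1) — the answer is frame-independent, so this choice is without loss of generality.
1. Y lies on line ED with EY:YD = 3:2 ⇒ Y = (3/5, 2/5)
2. W lies on line YG with YW:WG = 2:5 ⇒ W = (3/7, 2/7)
3. N lies on line DW with DN:NW = 5:3 ⇒ N = (9/14, 5/28)
through E parallel to NY: direction (-3/70, 31/140); meets GN at A = (9/49, 5/98)
A = G + t·(N−G) with t = 2/7

t = 2/7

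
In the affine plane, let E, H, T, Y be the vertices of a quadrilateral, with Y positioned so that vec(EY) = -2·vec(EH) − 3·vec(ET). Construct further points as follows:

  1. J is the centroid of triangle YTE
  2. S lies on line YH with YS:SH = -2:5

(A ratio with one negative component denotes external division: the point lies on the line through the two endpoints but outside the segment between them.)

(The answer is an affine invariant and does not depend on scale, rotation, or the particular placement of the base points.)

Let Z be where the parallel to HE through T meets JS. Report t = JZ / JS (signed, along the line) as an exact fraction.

Choose coordinates E = (0, 0), H = (1, 0), T = (0, 1), Y = (-2, -3).
1. J is the centroid of triangle YTE ⇒ J = (-2/3, -2/3)
2. S lies on line YH with YS:SH = -2:5 ⇒ S = (-4, -5)
through T parallel to HE: direction (-1, 0); meets JS at Z = (8/13, 1)
Z = J + t·(S−J) with t = -5/13

t = -5/13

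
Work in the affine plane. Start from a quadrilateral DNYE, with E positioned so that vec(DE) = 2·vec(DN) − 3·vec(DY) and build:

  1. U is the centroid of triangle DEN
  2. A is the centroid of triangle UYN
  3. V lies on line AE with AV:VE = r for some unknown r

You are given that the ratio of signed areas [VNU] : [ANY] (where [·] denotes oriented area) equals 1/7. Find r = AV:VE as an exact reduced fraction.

Work in coordinates with D = (0, 0), N = (1, 0), Y = (0, 1), E = (2, -3).
1. U is the centroid of triangle DEN ⇒ U = (1, -1)
2. A is the centroid of triangle UYN ⇒ A = (2/3, 0)
3. With AV:VE = r, write λ = r/(r+1) so V = A + λ·(E−A); V is affine-linear in λ
Every point depending on V is an affine combination of V and λ-independent points, so each such coordinate is linear in λ; the λ² term in each signed area is a multiple of (E−A)×(E−A) = 0, so 2·[VNU] and 2·[ANY] are each linear in λ. Evaluating at λ=0 and λ=1:
  2·[VNU] = 4/3·λ − 1/3,   2·[ANY] = 1/3
So [VNU]:[ANY] = (4/3·λ − 1/3) / (1/3). Setting this equal to 1/7:
  4/3·λ − 1/3 = 1/7·(1/3)  ⇒  λ = 2/7
Then r = λ/(1−λ) = (2/7)/(5/7) = 2/5. Check: with r = 2/5, V = (22/21, -6/7) and [VNU]:[ANY] = 1/7 as required.

r = 2/5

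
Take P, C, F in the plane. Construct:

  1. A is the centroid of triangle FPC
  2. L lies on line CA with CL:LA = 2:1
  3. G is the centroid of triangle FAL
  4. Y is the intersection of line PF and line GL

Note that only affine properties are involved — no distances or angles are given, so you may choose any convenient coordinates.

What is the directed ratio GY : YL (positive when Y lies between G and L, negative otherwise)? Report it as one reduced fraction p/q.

Assign P = (0, 0), C = (1, 0), F = (0, 1) — the answer is frame-independent, so this choice is without loss of generality.
1. A is the centroid of triangle FPC ⇒ A = (1/3, 1/3)
2. L lies on line CA with CL:LA = 2:1 ⇒ L = (5/9, 2/9)
3. G is the centroid of triangle FAL ⇒ G = (8/27, 14/27)
4. Y is the intersection of line PF and line GL ⇒ Y = (0, 6/7)
Y = G + t·(L−G) with t = -8/7, so GY:YL = t:(1−t) = -8/7:15/7

GY:YL = -8/15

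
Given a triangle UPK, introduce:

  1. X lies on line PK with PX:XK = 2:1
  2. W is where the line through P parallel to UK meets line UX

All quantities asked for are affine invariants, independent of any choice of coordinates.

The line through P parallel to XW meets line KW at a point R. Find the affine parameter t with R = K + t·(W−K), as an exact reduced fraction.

Choose coordinates U = (0, 0), P = (1, 0), K = (0, 1).
1. X lies on line PK with PX:XK = 2:1 ⇒ X = (1/3, 2/3)
2. W is where the line through P parallel to UK meets line UX ⇒ W = (1, 2)
through P parallel to XW: direction (2/3, 4/3); meets KW at R = (3, 4)
R = K + t·(W−K) with t = 3

t = 3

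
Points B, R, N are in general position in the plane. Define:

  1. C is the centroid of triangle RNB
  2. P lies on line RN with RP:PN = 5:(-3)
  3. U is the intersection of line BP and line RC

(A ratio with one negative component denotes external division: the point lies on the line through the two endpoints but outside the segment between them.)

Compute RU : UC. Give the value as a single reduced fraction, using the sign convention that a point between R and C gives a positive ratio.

Set B = (0, 0), R = (1, 0), N = (0, 1); any affine frame gives the same invariant.
1. C is the centroid of triangle RNB ⇒ C = (1/3, 1/3)
2. P lies on line RN with RP:PN = 5:(-3) ⇒ P = (-3/2, 5/2)
3. U is the intersection of line BP and line RC ⇒ U = (-3/7, 5/7)
U = R + t·(C−R) with t = 15/7, so RU:UC = t:(1−t) = 15/7:-8/7

RU:UC = -15/8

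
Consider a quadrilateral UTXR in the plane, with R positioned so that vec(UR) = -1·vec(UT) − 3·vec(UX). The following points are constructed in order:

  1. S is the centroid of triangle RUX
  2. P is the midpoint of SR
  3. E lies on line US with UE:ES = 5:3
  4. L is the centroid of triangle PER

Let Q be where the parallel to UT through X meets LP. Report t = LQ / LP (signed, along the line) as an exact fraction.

t = -33

Assign U = (0, 0), T = (1, 0), X = (0, 1), R = (-1, -3) — the answer is frame-independent, so this choice is without loss of generality.
1. S is the centroid of triangle RUX ⇒ S = (-1/3, -2/3)
2. P is the midpoint of SR ⇒ P = (-2/3, -11/6)
3. E lies on line US with UE:ES = 5:3 ⇒ E = (-5/24, -5/12)
4. L is the centroid of triangle PER ⇒ L = (-5/8, -7/4)
through X parallel to UT: direction (1, 0); meets LP at Q = (3/4, 1)
Q = L + t·(P−L) with t = -33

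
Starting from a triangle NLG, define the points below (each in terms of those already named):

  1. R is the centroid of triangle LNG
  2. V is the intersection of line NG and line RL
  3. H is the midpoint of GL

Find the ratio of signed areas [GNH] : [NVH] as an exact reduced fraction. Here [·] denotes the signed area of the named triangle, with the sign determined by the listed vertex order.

[GNH]:[NVH] = -2

Set N = (0, 0), L = (1, 0), G = (0, 1); any affine frame gives the same invariant.
1. R is the centroid of triangle LNG ⇒ R = (1/3, 1/3)
2. V is the intersection of line NG and line RL ⇒ V = (0, 1/2)
3. H is the midpoint of GL ⇒ H = (1/2, 1/2)
2·[GNH] = 1/2, 2·[NVH] = -1/4
[GNH]:[NVH] = 1/2:-1/4 = -2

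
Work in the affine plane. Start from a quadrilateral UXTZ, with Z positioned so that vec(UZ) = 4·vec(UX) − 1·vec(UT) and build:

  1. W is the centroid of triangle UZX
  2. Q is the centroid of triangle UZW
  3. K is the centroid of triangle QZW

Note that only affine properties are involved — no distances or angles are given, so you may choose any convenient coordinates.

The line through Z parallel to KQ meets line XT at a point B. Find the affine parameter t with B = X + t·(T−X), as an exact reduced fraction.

Set U = (0, 0), X = (1, 0), T = (0, 1), Z = (4, -1); any affine frame gives the same invariant.
1. W is the centroid of triangle UZX ⇒ W = (5/3, -1/3)
2. Q is the centroid of triangle UZW ⇒ Q = (17/9, -4/9)
3. K is the centroid of triangle QZW ⇒ K = (68/27, -16/27)
through Z parallel to KQ: direction (-17/27, 4/27); meets XT at B = (18/13, -5/13)
B = X + t·(T−X) with t = -5/13

t = -5/13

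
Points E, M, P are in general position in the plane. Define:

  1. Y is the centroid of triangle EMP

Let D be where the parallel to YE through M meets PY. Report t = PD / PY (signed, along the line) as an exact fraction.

Choose coordinates E = (0, 0), M = (1, 0), P = (0, 1).
1. Y is the centroid of triangle EMP ⇒ Y = (1/3, 1/3)
through M parallel to YE: direction (-1/3, -1/3); meets PY at D = (2/3, -1/3)
D = P + t·(Y−P) with t = 2

t = 2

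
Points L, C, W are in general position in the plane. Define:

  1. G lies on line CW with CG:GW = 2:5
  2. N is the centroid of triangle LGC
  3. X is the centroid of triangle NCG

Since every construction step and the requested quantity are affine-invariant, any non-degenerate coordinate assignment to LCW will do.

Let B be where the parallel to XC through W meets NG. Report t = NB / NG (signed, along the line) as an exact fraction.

t = 9/4

Set L = (0, 0), C = (1, 0), W = (0, 1); any affine frame gives the same invariant.
1. G lies on line CW with CG:GW = 2:5 ⇒ G = (5/7, 2/7)
2. N is the centroid of triangle LGC ⇒ N = (4/7, 2/21)
3. X is the centroid of triangle NCG ⇒ X = (16/21, 8/63)
through W parallel to XC: direction (5/21, -8/63); meets NG at B = (25/28, 11/21)
B = N + t·(G−N) with t = 9/4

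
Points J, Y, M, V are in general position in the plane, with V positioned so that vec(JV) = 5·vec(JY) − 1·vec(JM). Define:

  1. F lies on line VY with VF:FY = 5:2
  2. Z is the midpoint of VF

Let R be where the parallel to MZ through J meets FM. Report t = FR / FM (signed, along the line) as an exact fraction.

t = -7/3

Choose coordinates J = (0, 0), Y = (1, 0), M = (0, 1), V = (5, -1).
1. F lies on line VY with VF:FY = 5:2 ⇒ F = (15/7, -2/7)
2. Z is the midpoint of VF ⇒ Z = (25/7, -9/14)
through J parallel to MZ: direction (25/7, -23/14); meets FM at R = (50/7, -23/7)
R = F + t·(M−F) with t = -7/3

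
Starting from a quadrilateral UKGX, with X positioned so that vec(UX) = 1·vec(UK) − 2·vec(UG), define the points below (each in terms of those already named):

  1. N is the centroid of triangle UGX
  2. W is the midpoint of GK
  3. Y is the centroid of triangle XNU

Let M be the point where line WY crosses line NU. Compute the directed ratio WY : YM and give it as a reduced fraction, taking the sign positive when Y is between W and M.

WY:YM = -4

Set U = (0, 0), K = (1, 0), G = (0, 1), X = (1, -2); any affine frame gives the same invariant.
1. N is the centroid of triangle UGX ⇒ N = (1/3, -1/3)
2. W is the midpoint of GK ⇒ W = (1/2, 1/2)
3. Y is the centroid of triangle XNU ⇒ Y = (4/9, -7/9)
line WY meets NU at M = (11/24, -11/24)
Y = W + t·(M−W) with t = 4/3, so WY:YM = 4/3:-1/3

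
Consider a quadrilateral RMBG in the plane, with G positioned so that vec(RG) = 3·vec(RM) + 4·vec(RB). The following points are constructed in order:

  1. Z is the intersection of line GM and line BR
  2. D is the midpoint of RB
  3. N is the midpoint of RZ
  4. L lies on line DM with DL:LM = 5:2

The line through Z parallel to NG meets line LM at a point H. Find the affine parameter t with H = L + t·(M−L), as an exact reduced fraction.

Work in coordinates with R = (0, 0), M = (1, 0), B = (0, 1), G = (3, 4).
1. Z is the intersection of line GM and line BR ⇒ Z = (0, -2)
2. D is the midpoint of RB ⇒ D = (0, 1/2)
3. N is the midpoint of RZ ⇒ N = (0, -1)
4. L lies on line DM with DL:LM = 5:2 ⇒ L = (5/7, 1/7)
through Z parallel to NG: direction (3, 5); meets LM at H = (15/13, -1/13)
H = L + t·(M−L) with t = 20/13

t = 20/13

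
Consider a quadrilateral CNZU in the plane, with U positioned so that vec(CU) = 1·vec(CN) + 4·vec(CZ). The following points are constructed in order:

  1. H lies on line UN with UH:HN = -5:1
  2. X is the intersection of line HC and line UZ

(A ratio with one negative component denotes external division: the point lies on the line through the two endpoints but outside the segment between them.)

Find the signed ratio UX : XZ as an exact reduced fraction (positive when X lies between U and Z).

Choose coordinates C = (0, 0), N = (1, 0), Z = (0, 1), U = (1, 4).
1. H lies on line UN with UH:HN = -5:1 ⇒ H = (1, -1)
2. X is the intersection of line HC and line UZ ⇒ X = (-1/4, 1/4)
X = U + t·(Z−U) with t = 5/4, so UX:XZ = t:(1−t) = 5/4:-1/4

UX:XZ = -5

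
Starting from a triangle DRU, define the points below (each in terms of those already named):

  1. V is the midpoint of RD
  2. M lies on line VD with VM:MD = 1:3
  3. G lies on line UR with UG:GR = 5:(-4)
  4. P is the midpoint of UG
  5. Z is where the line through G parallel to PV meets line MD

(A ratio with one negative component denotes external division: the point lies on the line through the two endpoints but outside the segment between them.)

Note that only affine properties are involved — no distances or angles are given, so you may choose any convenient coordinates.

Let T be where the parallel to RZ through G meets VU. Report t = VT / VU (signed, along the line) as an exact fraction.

t = -4

Assign D = (0, 0), R = (1, 0), U = (0, 1) — the answer is frame-independent, so this choice is without loss of generality.
1. V is the midpoint of RD ⇒ V = (1/2, 0)
2. M lies on line VD with VM:MD = 1:3 ⇒ M = (3/8, 0)
3. G lies on line UR with UG:GR = 5:(-4) ⇒ G = (5, -4)
4. P is the midpoint of UG ⇒ P = (5/2, -3/2)
5. Z is where the line through G parallel to PV meets line MD ⇒ Z = (-1/3, 0)
through G parallel to RZ: direction (-4/3, 0); meets VU at T = (5/2, -4)
T = V + t·(U−V) with t = -4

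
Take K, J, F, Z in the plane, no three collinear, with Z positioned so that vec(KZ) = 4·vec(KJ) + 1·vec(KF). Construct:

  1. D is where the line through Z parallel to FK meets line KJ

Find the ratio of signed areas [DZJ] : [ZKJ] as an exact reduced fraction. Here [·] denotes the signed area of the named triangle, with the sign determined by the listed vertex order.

[DZJ]:[ZKJ] = 3

Assign K = (0, 0), J = (1, 0), F = (0, 1), Z = (4, 1) — the answer is frame-independent, so this choice is without loss of generality.
1. D is where the line through Z parallel to FK meets line KJ ⇒ D = (4, 0)
2·[DZJ] = 3, 2·[ZKJ] = 1
[DZJ]:[ZKJ] = 3:1 = 3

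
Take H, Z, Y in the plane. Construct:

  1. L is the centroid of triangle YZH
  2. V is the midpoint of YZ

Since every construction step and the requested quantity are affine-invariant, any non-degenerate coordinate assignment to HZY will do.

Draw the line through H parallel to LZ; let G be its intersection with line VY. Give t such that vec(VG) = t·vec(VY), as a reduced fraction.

Work in coordinates with H = (0, 0), Z = (1, 0), Y = (0, 1).
1. L is the centroid of triangle YZH ⇒ L = (1/3, 1/3)
2. V is the midpoint of YZ ⇒ V = (1/2, 1/2)
through H parallel to LZ: direction (2/3, -1/3); meets VY at G = (2, -1)
G = V + t·(Y−V) with t = -3

t = -3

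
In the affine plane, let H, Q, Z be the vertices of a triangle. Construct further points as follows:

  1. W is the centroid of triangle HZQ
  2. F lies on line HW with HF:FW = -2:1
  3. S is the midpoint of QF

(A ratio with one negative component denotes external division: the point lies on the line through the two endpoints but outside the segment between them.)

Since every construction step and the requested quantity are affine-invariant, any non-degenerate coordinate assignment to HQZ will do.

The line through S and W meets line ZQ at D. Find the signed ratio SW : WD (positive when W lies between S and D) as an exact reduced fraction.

SW:WD = -3/2

Choose coordinates H = (0, 0), Q = (1, 0), Z = (0, 1).
1. W is the centroid of triangle HZQ ⇒ W = (1/3, 1/3)
2. F lies on line HW with HF:FW = -2:1 ⇒ F = (2/3, 2/3)
3. S is the midpoint of QF ⇒ S = (5/6, 1/3)
line SW meets ZQ at D = (2/3, 1/3)
W = S + t·(D−S) with t = 3, so SW:WD = 3:-2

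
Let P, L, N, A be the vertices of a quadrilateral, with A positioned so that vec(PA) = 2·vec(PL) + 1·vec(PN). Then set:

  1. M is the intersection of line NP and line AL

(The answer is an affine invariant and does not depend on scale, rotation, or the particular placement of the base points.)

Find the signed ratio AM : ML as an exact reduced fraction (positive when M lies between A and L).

AM:ML = -2

Choose coordinates P = (0, 0), L = (1, 0), N = (0, 1), A = (2, 1).
1. M is the intersection of line NP and line AL ⇒ M = (0, -1)
M = A + t·(L−A) with t = 2, so AM:ML = t:(1−t) = 2:-1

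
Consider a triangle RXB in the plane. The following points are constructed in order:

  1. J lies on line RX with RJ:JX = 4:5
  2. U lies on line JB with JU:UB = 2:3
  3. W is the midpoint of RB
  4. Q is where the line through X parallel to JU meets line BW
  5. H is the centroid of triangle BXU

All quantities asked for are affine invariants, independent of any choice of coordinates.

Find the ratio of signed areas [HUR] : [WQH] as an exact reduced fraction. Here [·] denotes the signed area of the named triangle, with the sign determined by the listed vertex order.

Work in coordinates with R = (0, 0), X = (1, 0), B = (0, 1).
1. J lies on line RX with RJ:JX = 4:5 ⇒ J = (4/9, 0)
2. U lies on line JB with JU:UB = 2:3 ⇒ U = (4/15, 2/5)
3. W is the midpoint of RB ⇒ W = (0, 1/2)
4. Q is where the line through X parallel to JU meets line BW ⇒ Q = (0, 9/4)
5. H is the centroid of triangle BXU ⇒ H = (19/45, 7/15)
2·[HUR] = 2/45, 2·[WQH] = -133/180
[HUR]:[WQH] = 2/45:-133/180 = -8/133

[HUR]:[WQH] = -8/133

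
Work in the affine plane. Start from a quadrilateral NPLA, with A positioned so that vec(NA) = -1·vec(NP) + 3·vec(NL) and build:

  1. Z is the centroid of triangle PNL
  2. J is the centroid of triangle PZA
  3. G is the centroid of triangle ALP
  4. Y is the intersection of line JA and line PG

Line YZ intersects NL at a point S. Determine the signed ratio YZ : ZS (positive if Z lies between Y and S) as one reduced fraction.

Work in coordinates with N = (0, 0), P = (1, 0), L = (0, 1), A = (-1, 3).
1. Z is the centroid of triangle PNL ⇒ Z = (1/3, 1/3)
2. J is the centroid of triangle PZA ⇒ J = (1/9, 10/9)
3. G is the centroid of triangle ALP ⇒ G = (0, 4/3)
4. Y is the intersection of line JA and line PG ⇒ Y = (-1/11, 16/11)
line YZ meets NL at S = (0, 17/14)
Z = Y + t·(S−Y) with t = 14/3, so YZ:ZS = 14/3:-11/3

YZ:ZS = -14/11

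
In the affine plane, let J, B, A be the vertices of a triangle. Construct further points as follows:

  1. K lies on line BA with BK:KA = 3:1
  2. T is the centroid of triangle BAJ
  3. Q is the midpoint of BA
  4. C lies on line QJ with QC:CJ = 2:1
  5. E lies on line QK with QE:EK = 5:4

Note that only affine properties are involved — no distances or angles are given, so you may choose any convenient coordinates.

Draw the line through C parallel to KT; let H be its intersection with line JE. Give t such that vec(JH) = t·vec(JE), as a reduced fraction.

t = 9/22

Set J = (0, 0), B = (1, 0), A = (0, 1); any affine frame gives the same invariant.
1. K lies on line BA with BK:KA = 3:1 ⇒ K = (1/4, 3/4)
2. T is the centroid of triangle BAJ ⇒ T = (1/3, 1/3)
3. Q is the midpoint of BA ⇒ Q = (1/2, 1/2)
4. C lies on line QJ with QC:CJ = 2:1 ⇒ C = (1/6, 1/6)
5. E lies on line QK with QE:EK = 5:4 ⇒ E = (13/36, 23/36)
through C parallel to KT: direction (1/12, -5/12); meets JE at H = (13/88, 23/88)
H = J + t·(E−J) with t = 9/22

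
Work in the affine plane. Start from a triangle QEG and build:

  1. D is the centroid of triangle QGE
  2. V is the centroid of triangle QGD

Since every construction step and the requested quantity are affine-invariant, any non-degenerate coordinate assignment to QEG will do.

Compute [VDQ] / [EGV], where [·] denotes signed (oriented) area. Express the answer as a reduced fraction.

Work in coordinates with Q = (0, 0), E = (1, 0), G = (0, 1).
1. D is the centroid of triangle QGE ⇒ D = (1/3, 1/3)
2. V is the centroid of triangle QGD ⇒ V = (1/9, 4/9)
2·[VDQ] = -1/9, 2·[EGV] = 4/9
[VDQ]:[EGV] = -1/9:4/9 = -1/4

[VDQ]:[EGV] = -1/4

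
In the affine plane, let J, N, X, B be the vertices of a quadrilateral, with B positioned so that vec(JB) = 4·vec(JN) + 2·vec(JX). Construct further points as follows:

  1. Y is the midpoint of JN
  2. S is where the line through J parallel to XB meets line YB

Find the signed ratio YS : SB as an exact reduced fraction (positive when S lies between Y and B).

YS:SB = 1/8

Assign J = (0, 0), N = (1, 0), X = (0, 1), B = (4, 2) — the answer is frame-independent, so this choice is without loss of generality.
1. Y is the midpoint of JN ⇒ Y = (1/2, 0)
2. S is where the line through J parallel to XB meets line YB ⇒ S = (8/9, 2/9)
S = Y + t·(B−Y) with t = 1/9, so YS:SB = t:(1−t) = 1/9:8/9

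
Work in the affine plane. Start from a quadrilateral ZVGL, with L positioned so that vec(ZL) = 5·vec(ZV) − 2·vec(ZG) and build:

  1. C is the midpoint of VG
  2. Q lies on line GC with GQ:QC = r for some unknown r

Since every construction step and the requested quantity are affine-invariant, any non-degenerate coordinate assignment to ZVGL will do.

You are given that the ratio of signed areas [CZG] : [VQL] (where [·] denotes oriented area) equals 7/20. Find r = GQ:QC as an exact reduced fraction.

Choose coordinates Z = (0, 0), V = (1, 0), G = (0, 1), L = (5, -2).
1. C is the midpoint of VG ⇒ C = (1/2, 1/2)
2. With GQ:QC = r, write λ = r/(r+1) so Q = G + λ·(C−G); Q is affine-linear in λ
Every point depending on Q is an affine combination of Q and λ-independent points, so each such coordinate is linear in λ; the λ² term in each signed area is a multiple of (C−G)×(C−G) = 0, so 2·[CZG] and 2·[VQL] are each linear in λ. Evaluating at λ=0 and λ=1:
  2·[CZG] = -1/2,   2·[VQL] = λ − 2
So [CZG]:[VQL] = (-1/2) / (λ − 2). Setting this equal to 7/20:
  -1/2 = 7/20·(λ − 2)  ⇒  λ = 4/7
Then r = λ/(1−λ) = (4/7)/(3/7) = 4/3. Check: with r = 4/3, Q = (2/7, 5/7) and [CZG]:[VQL] = 7/20 as required.

r = 4/3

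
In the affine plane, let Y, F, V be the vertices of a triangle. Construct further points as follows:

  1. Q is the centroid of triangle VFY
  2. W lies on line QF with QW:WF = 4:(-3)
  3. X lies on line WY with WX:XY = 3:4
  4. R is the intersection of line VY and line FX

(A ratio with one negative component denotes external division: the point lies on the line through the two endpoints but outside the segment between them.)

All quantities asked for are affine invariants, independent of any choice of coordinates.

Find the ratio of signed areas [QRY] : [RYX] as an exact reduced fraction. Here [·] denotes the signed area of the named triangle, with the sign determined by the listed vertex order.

[QRY]:[RYX] = 7/36

Choose coordinates Y = (0, 0), F = (1, 0), V = (0, 1).
1. Q is the centroid of triangle VFY ⇒ Q = (1/3, 1/3)
2. W lies on line QF with QW:WF = 4:(-3) ⇒ W = (3, -1)
3. X lies on line WY with WX:XY = 3:4 ⇒ X = (12/7, -4/7)
4. R is the intersection of line VY and line FX ⇒ R = (0, 4/5)
2·[QRY] = 4/15, 2·[RYX] = 48/35
[QRY]:[RYX] = 4/15:48/35 = 7/36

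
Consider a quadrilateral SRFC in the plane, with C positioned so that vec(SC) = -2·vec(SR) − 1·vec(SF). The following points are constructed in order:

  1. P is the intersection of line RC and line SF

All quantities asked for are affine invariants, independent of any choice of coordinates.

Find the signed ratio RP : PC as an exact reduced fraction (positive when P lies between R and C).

Work in coordinates with S = (0, 0), R = (1, 0), F = (0, 1), C = (-2, -1).
1. P is the intersection of line RC and line SF ⇒ P = (0, -1/3)
P = R + t·(C−R) with t = 1/3, so RP:PC = t:(1−t) = 1/3:2/3

RP:PC = 1/2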